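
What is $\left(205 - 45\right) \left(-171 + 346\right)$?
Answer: $28000$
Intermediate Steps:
$\left(205 - 45\right) \left(-171 + 346\right) = 160 \cdot 175 = 28000$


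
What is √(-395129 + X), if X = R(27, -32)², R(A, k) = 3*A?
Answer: 2*I*√97142 ≈ 623.35*I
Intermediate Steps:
X = 6561 (X = (3*27)² = 81² = 6561)
√(-395129 + X) = √(-395129 + 6561) = √(-388568) = 2*I*√97142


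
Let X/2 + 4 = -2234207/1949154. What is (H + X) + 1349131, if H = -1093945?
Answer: 248688375499/974577 ≈ 2.5518e+5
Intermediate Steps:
X = -10030823/974577 (X = -8 + 2*(-2234207/1949154) = -8 - 2234207/974577 = -10030823/974577 ≈ -10.292)
(H + X) + 1349131 = (-1093945 - 10030823/974577) + 1349131 = -1066143667088/974577 + 1349131 = 248688375499/974577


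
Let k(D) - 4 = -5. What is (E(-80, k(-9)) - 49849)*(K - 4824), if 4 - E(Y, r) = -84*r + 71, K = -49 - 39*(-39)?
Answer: 167600000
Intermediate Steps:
K = 1472 (K = -49 + 1521 = 1472)
k(D) = -1 (k(D) = 4 - 5 = -1)
E(Y, r) = -67 + 84*r (E(Y, r) = 4 - (-84*r + 71) = 4 - (71 - 84*r) = 4 + (-71 + 84*r) = -67 + 84*r)
(E(-80, k(-9)) - 49849)*(K - 4824) = ((-67 + 84*(-1)) - 49849)*(1472 - 4824) = ((-67 - 84) - 49849)*(-3352) = (-151 - 49849)*(-3352) = -50000*(-3352) = 167600000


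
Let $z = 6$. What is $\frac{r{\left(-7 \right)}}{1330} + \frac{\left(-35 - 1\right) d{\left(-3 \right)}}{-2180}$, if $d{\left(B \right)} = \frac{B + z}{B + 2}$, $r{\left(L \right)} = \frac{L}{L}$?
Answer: $- \frac{7073}{144970} \approx -0.048789$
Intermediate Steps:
$r{\left(L \right)} = 1$
$d{\left(B \right)} = \frac{6 + B}{2 + B}$ ($d{\left(B \right)} = \frac{B + 6}{B + 2} = \frac{6 + B}{2 + B}$)
$\frac{r{\left(-7 \right)}}{1330} + \frac{\left(-35 - 1\right) d{\left(-3 \right)}}{-2180} = 1 \cdot \frac{1}{1330} + \frac{\left(-35 - 1\right) \frac{6 - 3}{2 - 3}}{-2180} = 1 \cdot \frac{1}{1330} + - 36 \frac{1}{-1} \cdot 3 \left(- \frac{1}{2180}\right) = \frac{1}{1330} + - 36 \left(\left(-1\right) 3\right) \left(- \frac{1}{2180}\right) = \frac{1}{1330} + \left(-36\right) \left(-3\right) \left(- \frac{1}{2180}\right) = \frac{1}{1330} + 108 \left(- \frac{1}{2180}\right) = \frac{1}{1330} - \frac{27}{545} = - \frac{7073}{144970}$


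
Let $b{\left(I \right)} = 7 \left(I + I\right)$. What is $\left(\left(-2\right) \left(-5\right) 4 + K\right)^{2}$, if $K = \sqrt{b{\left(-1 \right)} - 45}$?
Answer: $\left(40 + i \sqrt{59}\right)^{2} \approx 1541.0 + 614.49 i$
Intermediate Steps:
$b{\left(I \right)} = 14 I$ ($b{\left(I \right)} = 7 \cdot 2 I = 14 I$)
$K = i \sqrt{59}$ ($K = \sqrt{14 \left(-1\right) - 45} = \sqrt{-14 - 45} = \sqrt{-59} = i \sqrt{59} \approx 7.6811 i$)
$\left(\left(-2\right) \left(-5\right) 4 + K\right)^{2} = \left(\left(-2\right) \left(-5\right) 4 + i \sqrt{59}\right)^{2} = \left(10 \cdot 4 + i \sqrt{59}\right)^{2} = \left(40 + i \sqrt{59}\right)^{2}$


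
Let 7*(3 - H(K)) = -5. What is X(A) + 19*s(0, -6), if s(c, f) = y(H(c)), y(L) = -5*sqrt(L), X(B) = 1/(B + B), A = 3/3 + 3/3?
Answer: 1/4 - 95*sqrt(182)/7 ≈ -182.84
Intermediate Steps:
A = 2 (A = 3*(1/3) + 3*(1/3) = 1 + 1 = 2)
H(K) = 26/7 (H(K) = 3 - 1/7*(-5) = 3 + 5/7 = 26/7)
X(B) = 1/(2*B)
s(c, f) = -5*sqrt(182)/7
X(A) + 19*s(0, -6) = (1/2)/2 + 19*(-5*sqrt(182)/7) = (1/2)*(1/2) - 95*sqrt(182)/7 = 1/4 - 95*sqrt(182)/7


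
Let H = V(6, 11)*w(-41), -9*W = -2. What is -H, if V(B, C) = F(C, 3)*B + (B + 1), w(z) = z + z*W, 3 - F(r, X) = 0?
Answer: 11275/9 ≈ 1252.8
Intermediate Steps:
W = 2/9 (W = -⅑*(-2) = 2/9 ≈ 0.22222)
F(r, X) = 3 (F(r, X) = 3 - 1*0 = 3 + 0 = 3)
w(z) = 11*z/9 (w(z) = z + z*(2/9) = z + 2*z/9 = 11*z/9)
V(B, C) = 1 + 4*B (V(B, C) = 3*B + (B + 1) = 3*B + (1 + B) = 1 + 4*B)
H = -11275/9 (H = (1 + 4*6)*((11/9)*(-41)) = (1 + 24)*(-451/9) = 25*(-451/9) = -11275/9 ≈ -1252.8)
-H = -1*(-11275/9) = 11275/9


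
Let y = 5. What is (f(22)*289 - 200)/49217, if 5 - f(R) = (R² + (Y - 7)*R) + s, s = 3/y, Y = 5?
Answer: -630442/246085 ≈ -2.5619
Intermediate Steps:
s = ⅗ (s = 3/5 = 3*(⅕) = ⅗ ≈ 0.60000)
f(R) = 22/5 - R² + 2*R (f(R) = 5 - ((R² + (5 - 7)*R) + ⅗) = 5 - ((R² - 2*R) + ⅗) = 5 - (⅗ + R² - 2*R) = 5 + (-⅗ - R² + 2*R) = 22/5 - R² + 2*R)
(f(22)*289 - 200)/49217 = ((22/5 - 1*22² + 2*22)*289 - 200)/49217 = ((22/5 - 1*484 + 44)*289 - 200)*(1/49217) = ((22/5 - 484 + 44)*289 - 200)*(1/49217) = (-2178/5*289 - 200)*(1/49217) = (-629442/5 - 200)*(1/49217) = -630442/5*1/49217 = -630442/246085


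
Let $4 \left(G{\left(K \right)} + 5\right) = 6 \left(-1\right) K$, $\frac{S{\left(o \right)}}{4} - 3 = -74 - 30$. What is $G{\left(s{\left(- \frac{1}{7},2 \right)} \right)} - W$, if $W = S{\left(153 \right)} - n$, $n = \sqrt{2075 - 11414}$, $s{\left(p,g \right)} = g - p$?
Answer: $\frac{5541}{14} + i \sqrt{9339} \approx 395.79 + 96.639 i$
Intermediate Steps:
$S{\left(o \right)} = -404$ ($S{\left(o \right)} = 12 + 4 \left(-74 - 30\right) = 12 + 4 \left(-104\right) = 12 - 416 = -404$)
$G{\left(K \right)} = -5 - \frac{3 K}{2}$ ($G{\left(K \right)} = -5 + \frac{6 \left(-1\right) K}{4} = -5 + \frac{\left(-6\right) K}{4} = -5 - \frac{3 K}{2}$)
$n = i \sqrt{9339}$ ($n = \sqrt{-9339} = i \sqrt{9339} \approx 96.639 i$)
$W = -404 - i \sqrt{9339} \approx -404.0 - 96.639 i$
$G{\left(s{\left(- \frac{1}{7},2 \right)} \right)} - W = \left(-5 - \frac{3 \left(2 - - \frac{1}{7}\right)}{2}\right) - \left(-404 - i \sqrt{9339}\right) = \left(-5 - \frac{3 \left(2 - \left(-1\right) \frac{1}{7}\right)}{2}\right) + \left(404 + i \sqrt{9339}\right) = \left(-5 - \frac{3 \left(2 - - \frac{1}{7}\right)}{2}\right) + \left(404 + i \sqrt{9339}\right) = \left(-5 - \frac{3 \left(2 + \frac{1}{7}\right)}{2}\right) + \left(404 + i \sqrt{9339}\right) = \left(-5 - \frac{45}{14}\right) + \left(404 + i \sqrt{9339}\right) = - \frac{115}{14} + \left(404 + i \sqrt{9339}\right) = \frac{5541}{14} + i \sqrt{9339}$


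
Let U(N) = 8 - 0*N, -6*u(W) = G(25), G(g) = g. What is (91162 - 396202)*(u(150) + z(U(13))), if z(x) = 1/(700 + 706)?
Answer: 893360480/703 ≈ 1.2708e+6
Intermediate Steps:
u(W) = -25/6 (u(W) = -1/6*25 = -25/6)
U(N) = 8 (U(N) = 8 - 1*0 = 8 + 0 = 8)
z(x) = 1/1406
(91162 - 396202)*(u(150) + z(U(13))) = (91162 - 396202)*(-25/6 + 1/1406) = -305040*(-8786/2109) = 893360480/703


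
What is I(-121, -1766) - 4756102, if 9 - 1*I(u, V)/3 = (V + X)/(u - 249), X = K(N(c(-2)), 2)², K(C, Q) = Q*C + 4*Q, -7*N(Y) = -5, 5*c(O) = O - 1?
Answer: -43113943142/9065 ≈ -4.7561e+6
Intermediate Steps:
c(O) = -⅕ + O/5 (c(O) = (O - 1)/5 = (-1 + O)/5 = -⅕ + O/5)
N(Y) = 5/7 (N(Y) = -⅐*(-5) = 5/7)
K(C, Q) = 4*Q + C*Q (K(C, Q) = C*Q + 4*Q = 4*Q + C*Q)
X = 4356/49 (X = (2*(4 + 5/7))² = (2*(33/7))² = (66/7)² = 4356/49 ≈ 88.898)
I(u, V) = 27 - 3*(4356/49 + V)/(-249 + u) (I(u, V) = 27 - 3*(V + 4356/49)/(u - 249) = 27 - 3*(4356/49 + V)/(-249 + u))
I(-121, -1766) - 4756102 = 3*(-114165 - 49*(-1766) + 441*(-121))/(49*(-249 - 121)) - 4756102 = (3/49)*(-114165 + 86534 - 53361)/(-370) - 4756102 = (3/49)*(-1/370)*(-80992) - 4756102 = 121488/9065 - 4756102 = -43113943142/9065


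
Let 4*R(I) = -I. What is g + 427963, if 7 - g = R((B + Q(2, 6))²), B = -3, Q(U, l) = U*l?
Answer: 1711961/4 ≈ 4.2799e+5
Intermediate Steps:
R(I) = -I/4 (R(I) = (-I)/4 = -I/4)
g = 109/4 (g = 7 - (-1)*(-3 + 2*6)²/4 = 7 - (-1)*(-3 + 12)²/4 = 7 - (-1)*9²/4 = 7 - (-1)*81/4 = 7 - 1*(-81/4) = 7 + 81/4 = 109/4 ≈ 27.250)
g + 427963 = 109/4 + 427963 = 1711961/4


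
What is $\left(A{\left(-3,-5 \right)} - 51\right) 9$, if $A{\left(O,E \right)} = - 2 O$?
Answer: $-405$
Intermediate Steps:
$\left(A{\left(-3,-5 \right)} - 51\right) 9 = \left(\left(-2\right) \left(-3\right) - 51\right) 9 = \left(6 - 51\right) 9 = \left(-45\right) 9 = -405$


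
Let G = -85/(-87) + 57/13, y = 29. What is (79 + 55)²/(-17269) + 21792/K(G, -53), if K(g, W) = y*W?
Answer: -403924420/26542453 ≈ -15.218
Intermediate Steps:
G = 6064/1131 (G = -85*(-1/87) + 57*(1/13) = 85/87 + 57/13 = 6064/1131 ≈ 5.3616)
K(g, W) = 29*W
(79 + 55)²/(-17269) + 21792/K(G, -53) = (79 + 55)²/(-17269) + 21792/((29*(-53))) = 134²*(-1/17269) + 21792/(-1537) = 17956*(-1/17269) + 21792*(-1/1537) = -17956/17269 - 21792/1537 = -403924420/26542453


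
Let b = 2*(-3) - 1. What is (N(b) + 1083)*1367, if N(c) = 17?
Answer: 1503700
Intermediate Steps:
b = -7 (b = -6 - 1 = -7)
(N(b) + 1083)*1367 = (17 + 1083)*1367 = 1100*1367 = 1503700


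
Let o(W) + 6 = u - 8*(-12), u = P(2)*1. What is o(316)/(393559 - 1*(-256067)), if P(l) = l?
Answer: 46/324813 ≈ 0.00014162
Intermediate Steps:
u = 2 (u = 2*1 = 2)
o(W) = 92 (o(W) = -6 + (2 - 8*(-12)) = -6 + (2 + 96) = -6 + 98 = 92)
o(316)/(393559 - 1*(-256067)) = 92/(393559 - 1*(-256067)) = 92/(393559 + 256067) = 92/649626 = 92*(1/649626) = 46/324813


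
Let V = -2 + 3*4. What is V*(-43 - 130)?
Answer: -1730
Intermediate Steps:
V = 10 (V = -2 + 12 = 10)
V*(-43 - 130) = 10*(-43 - 130) = 10*(-173) = -1730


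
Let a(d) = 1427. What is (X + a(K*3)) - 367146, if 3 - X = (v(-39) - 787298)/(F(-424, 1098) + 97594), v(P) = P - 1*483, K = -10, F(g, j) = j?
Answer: -820283083/2243 ≈ -3.6571e+5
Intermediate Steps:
v(P) = -483 + P (v(P) = P - 483 = -483 + P)
X = 24634/2243 (X = 3 - ((-483 - 39) - 787298)/(1098 + 97594) = 3 - (-522 - 787298)/98692 = 3 - (-787820)/98692 = 3 - 1*(-17905/2243) = 3 + 17905/2243 = 24634/2243 ≈ 10.983)
(X + a(K*3)) - 367146 = (24634/2243 + 1427) - 367146 = 3225395/2243 - 367146 = -820283083/2243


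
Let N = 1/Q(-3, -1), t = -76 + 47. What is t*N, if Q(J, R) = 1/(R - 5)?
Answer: 174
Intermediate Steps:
t = -29
Q(J, R) = 1/(-5 + R)
N = -6 (N = 1/1/(-5 - 1) = 1/1/(-6) = 1/(-1/6) = 1*(-6) = -6)
t*N = -29*(-6) = 174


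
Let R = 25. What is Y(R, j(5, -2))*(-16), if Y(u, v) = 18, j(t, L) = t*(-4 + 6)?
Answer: -288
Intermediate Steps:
j(t, L) = 2*t (j(t, L) = t*2 = 2*t)
Y(R, j(5, -2))*(-16) = 18*(-16) = -288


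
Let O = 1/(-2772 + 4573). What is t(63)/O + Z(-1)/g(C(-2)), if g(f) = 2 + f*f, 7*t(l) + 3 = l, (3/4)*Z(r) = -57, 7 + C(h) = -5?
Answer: 7888114/511 ≈ 15437.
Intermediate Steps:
C(h) = -12 (C(h) = -7 - 5 = -12)
Z(r) = -76 (Z(r) = (4/3)*(-57) = -76)
O = 1/1801 ≈ 0.00055525
t(l) = -3/7 + l/7
g(f) = 2 + f**2
t(63)/O + Z(-1)/g(C(-2)) = (-3/7 + (1/7)*63)/(1/1801) - 76/(2 + (-12)**2) = (-3/7 + 9)*1801 - 76/(2 + 144) = (60/7)*1801 - 76/146 = 108060/7 - 76*1/146 = 108060/7 - 38/73 = 7888114/511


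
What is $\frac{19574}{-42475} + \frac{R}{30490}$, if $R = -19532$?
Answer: $- \frac{142643296}{129506275} \approx -1.1014$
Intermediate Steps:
$\frac{19574}{-42475} + \frac{R}{30490} = \frac{19574}{-42475} - \frac{19532}{30490} = 19574 \left(- \frac{1}{42475}\right) - \frac{9766}{15245} = - \frac{19574}{42475} - \frac{9766}{15245} = - \frac{142643296}{129506275}$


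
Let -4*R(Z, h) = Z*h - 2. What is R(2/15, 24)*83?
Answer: -249/10 ≈ -24.900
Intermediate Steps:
R(Z, h) = 1/2 - Z*h/4 (R(Z, h) = -(Z*h - 2)/4 = -(-2 + Z*h)/4 = 1/2 - Z*h/4)
R(2/15, 24)*83 = (1/2 - 1/4*2/15*24)*83 = (1/2 - 4/5)*83 = -3/10*83 = -249/10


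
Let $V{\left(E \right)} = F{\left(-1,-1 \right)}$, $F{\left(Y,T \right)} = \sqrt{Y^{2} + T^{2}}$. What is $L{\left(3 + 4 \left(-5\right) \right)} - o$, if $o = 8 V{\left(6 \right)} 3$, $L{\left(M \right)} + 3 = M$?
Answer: $-20 - 24 \sqrt{2} \approx -53.941$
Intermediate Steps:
$F{\left(Y,T \right)} = \sqrt{T^{2} + Y^{2}}$
$L{\left(M \right)} = -3 + M$
$V{\left(E \right)} = \sqrt{2}$ ($V{\left(E \right)} = \sqrt{\left(-1\right)^{2} + \left(-1\right)^{2}} = \sqrt{1 + 1} = \sqrt{2}$)
$o = 24 \sqrt{2}$ ($o = 8 \sqrt{2} \cdot 3 = 24 \sqrt{2} \approx 33.941$)
$L{\left(3 + 4 \left(-5\right) \right)} - o = \left(-3 + \left(3 + 4 \left(-5\right)\right)\right) - 24 \sqrt{2} = \left(-3 + \left(3 - 20\right)\right) - 24 \sqrt{2} = \left(-3 - 17\right) - 24 \sqrt{2} = -20 - 24 \sqrt{2}$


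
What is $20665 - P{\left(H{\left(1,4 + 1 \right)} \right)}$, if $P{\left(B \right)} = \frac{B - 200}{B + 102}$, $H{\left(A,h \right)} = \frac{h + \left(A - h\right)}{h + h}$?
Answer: $\frac{21100964}{1021} \approx 20667.0$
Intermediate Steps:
$H{\left(A,h \right)} = \frac{A}{2 h}$
$P{\left(B \right)} = \frac{-200 + B}{102 + B}$
$20665 - P{\left(H{\left(1,4 + 1 \right)} \right)} = 20665 - \frac{-200 + \frac{1}{2} \cdot 1 \frac{1}{4 + 1}}{102 + \frac{1}{2} \cdot 1 \frac{1}{4 + 1}} = 20665 - \frac{-200 + \frac{1}{2} \cdot 1 \cdot \frac{1}{5}}{102 + \frac{1}{2} \cdot 1 \cdot \frac{1}{5}} = 20665 - \frac{-200 + \frac{1}{10}}{102 + \frac{1}{10}} = 20665 - \frac{1}{\frac{1021}{10}} \left(- \frac{1999}{10}\right) = 20665 - \frac{10}{1021} \left(- \frac{1999}{10}\right) = 20665 - - \frac{1999}{1021} = 20665 + \frac{1999}{1021} = \frac{21100964}{1021}$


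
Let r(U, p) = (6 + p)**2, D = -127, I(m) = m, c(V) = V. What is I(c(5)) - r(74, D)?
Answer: -14636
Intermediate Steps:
I(c(5)) - r(74, D) = 5 - (6 - 127)**2 = 5 - 1*(-121)**2 = 5 - 1*14641 = 5 - 14641 = -14636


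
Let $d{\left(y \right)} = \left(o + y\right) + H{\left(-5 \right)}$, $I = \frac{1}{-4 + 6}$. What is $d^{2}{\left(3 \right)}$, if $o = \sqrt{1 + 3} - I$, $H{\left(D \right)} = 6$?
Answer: $\frac{441}{4} \approx 110.25$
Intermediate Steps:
$I = \frac{1}{2} \approx 0.5$
$o = \frac{3}{2}$ ($o = \sqrt{1 + 3} - \frac{1}{2} = \sqrt{4} - \frac{1}{2} = 2 - \frac{1}{2} = \frac{3}{2} \approx 1.5$)
$d{\left(y \right)} = \frac{15}{2} + y$ ($d{\left(y \right)} = \left(\frac{3}{2} + y\right) + 6 = \frac{15}{2} + y$)
$d^{2}{\left(3 \right)} = \left(\frac{15}{2} + 3\right)^{2} = \left(\frac{21}{2}\right)^{2} = \frac{441}{4}$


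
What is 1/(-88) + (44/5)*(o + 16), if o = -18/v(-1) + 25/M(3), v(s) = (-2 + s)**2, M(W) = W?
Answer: 259409/1320 ≈ 196.52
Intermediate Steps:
o = 19/3 (o = -18/(-2 - 1)**2 + 25/3 = -18/((-3)**2) + 25*(1/3) = -18/9 + 25/3 = -18*1/9 + 25/3 = -2 + 25/3 = 19/3 ≈ 6.3333)
1/(-88) + (44/5)*(o + 16) = 1/(-88) + (44/5)*(19/3 + 16) = -1/88 + (44*(1/5))*(67/3) = -1/88 + (44/5)*(67/3) = -1/88 + 2948/15 = 259409/1320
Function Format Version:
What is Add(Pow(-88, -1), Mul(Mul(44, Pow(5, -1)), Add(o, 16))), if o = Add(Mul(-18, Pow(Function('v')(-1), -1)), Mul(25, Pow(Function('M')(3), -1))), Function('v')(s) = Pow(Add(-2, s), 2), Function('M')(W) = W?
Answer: Rational(259409, 1320) ≈ 196.52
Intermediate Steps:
o = Rational(19, 3) (o = Add(Mul(-18, Pow(Pow(Add(-2, -1), 2), -1)), Mul(25, Pow(3, -1))) = Add(Mul(-18, Pow(Pow(-3, 2), -1)), Mul(25, Rational(1, 3))) = Add(Mul(-18, Pow(9, -1)), Rational(25, 3)) = Add(Mul(-18, Rational(1, 9)), Rational(25, 3)) = Add(-2, Rational(25, 3)) = Rational(19, 3) ≈ 6.3333)
Add(Pow(-88, -1), Mul(Mul(44, Pow(5, -1)), Add(o, 16))) = Add(Pow(-88, -1), Mul(Mul(44, Pow(5, -1)), Add(Rational(19, 3), 16))) = Add(Rational(-1, 88), Mul(Mul(44, Rational(1, 5)), Rational(67, 3))) = Add(Rational(-1, 88), Mul(Rational(44, 5), Rational(67, 3))) = Add(Rational(-1, 88), Rational(2948, 15)) = Rational(259409, 1320)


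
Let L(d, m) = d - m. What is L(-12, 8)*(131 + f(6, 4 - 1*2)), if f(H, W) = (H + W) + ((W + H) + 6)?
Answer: -3060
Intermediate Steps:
f(H, W) = 6 + 2*H + 2*W (f(H, W) = (H + W) + ((H + W) + 6) = (H + W) + (6 + H + W) = 6 + 2*H + 2*W)
L(-12, 8)*(131 + f(6, 4 - 1*2)) = (-12 - 1*8)*(131 + (6 + 2*6 + 2*(4 - 1*2))) = (-12 - 8)*(131 + (6 + 12 + 2*(4 - 2))) = -20*(131 + (6 + 12 + 2*2)) = -20*(131 + (6 + 12 + 4)) = -20*(131 + 22) = -20*153 = -3060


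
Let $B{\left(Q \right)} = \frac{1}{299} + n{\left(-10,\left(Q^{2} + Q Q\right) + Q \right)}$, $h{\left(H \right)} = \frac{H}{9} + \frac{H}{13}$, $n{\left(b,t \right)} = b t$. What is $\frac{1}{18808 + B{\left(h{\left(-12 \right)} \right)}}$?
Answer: $\frac{34983}{655187501} \approx 5.3394 \cdot 10^{-5}$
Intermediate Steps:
$h{\left(H \right)} = \frac{22 H}{117}$ ($h{\left(H \right)} = H \frac{1}{9} + H \frac{1}{13} = \frac{H}{9} + \frac{H}{13} = \frac{22 H}{117}$)
$B{\left(Q \right)} = \frac{1}{299} - 20 Q^{2} - 10 Q$ ($B{\left(Q \right)} = \frac{1}{299} - 10 \left(\left(Q^{2} + Q Q\right) + Q\right) = \frac{1}{299} - 10 \left(\left(Q^{2} + Q^{2}\right) + Q\right) = \frac{1}{299} - 10 \left(2 Q^{2} + Q\right) = \frac{1}{299} - 10 \left(Q + 2 Q^{2}\right) = \frac{1}{299} - \left(10 Q + 20 Q^{2}\right) = \frac{1}{299} - 20 Q^{2} - 10 Q$)
$\frac{1}{18808 + B{\left(h{\left(-12 \right)} \right)}} = \frac{1}{18808 + \left(\frac{1}{299} - 10 \cdot \frac{22}{117} \left(-12\right) \left(1 + 2 \cdot \frac{22}{117} \left(-12\right)\right)\right)} = \frac{1}{18808 + \left(\frac{1}{299} - - \frac{880 \left(1 + 2 \left(- \frac{88}{39}\right)\right)}{39}\right)} = \frac{1}{18808 + \left(\frac{1}{299} - - \frac{880 \left(1 - \frac{176}{39}\right)}{39}\right)} = \frac{1}{18808 + \left(\frac{1}{299} - \left(- \frac{880}{39}\right) \left(- \frac{137}{39}\right)\right)} = \frac{1}{18808 + \left(\frac{1}{299} - \frac{120560}{1521}\right)} = \frac{1}{18808 - \frac{2772763}{34983}} = \frac{1}{\frac{655187501}{34983}} = \frac{34983}{655187501}$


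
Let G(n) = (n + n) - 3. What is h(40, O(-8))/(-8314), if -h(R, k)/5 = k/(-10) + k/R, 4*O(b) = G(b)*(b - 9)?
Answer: -969/266048 ≈ -0.0036422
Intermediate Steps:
G(n) = -3 + 2*n (G(n) = 2*n - 3 = -3 + 2*n)
O(b) = (-9 + b)*(-3 + 2*b)/4 (O(b) = ((-3 + 2*b)*(b - 9))/4 = ((-3 + 2*b)*(-9 + b))/4 = ((-9 + b)*(-3 + 2*b))/4 = (-9 + b)*(-3 + 2*b)/4)
h(R, k) = k/2 - 5*k/R (h(R, k) = -5*(k/(-10) + k/R) = -5*(k*(-⅒) + k/R) = -5*(-k/10 + k/R) = k/2 - 5*k/R)
h(40, O(-8))/(-8314) = ((½)*((-9 - 8)*(-3 + 2*(-8))/4)*(-10 + 40)/40)/(-8314) = ((½)*((¼)*(-17)*(-3 - 16))*(1/40)*30)*(-1/8314) = ((½)*((¼)*(-17)*(-19))*(1/40)*30)*(-1/8314) = ((½)*(323/4)*(1/40)*30)*(-1/8314) = (969/32)*(-1/8314) = -969/266048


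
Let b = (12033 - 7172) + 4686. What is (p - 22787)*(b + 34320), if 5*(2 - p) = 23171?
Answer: -6013990232/5 ≈ -1.2028e+9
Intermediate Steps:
p = -23161/5 (p = 2 - ⅕*23171 = 2 - 23171/5 = -23161/5 ≈ -4632.2)
b = 9547 (b = 4861 + 4686 = 9547)
(p - 22787)*(b + 34320) = (-23161/5 - 22787)*(9547 + 34320) = -137096/5*43867 = -6013990232/5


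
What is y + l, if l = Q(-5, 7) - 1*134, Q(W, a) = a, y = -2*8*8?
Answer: -255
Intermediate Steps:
y = -128 (y = -16*8 = -128)
l = -127 (l = 7 - 1*134 = 7 - 134 = -127)
y + l = -128 - 127 = -255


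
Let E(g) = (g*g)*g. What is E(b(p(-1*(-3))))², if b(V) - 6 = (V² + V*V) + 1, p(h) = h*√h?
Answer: 51520374361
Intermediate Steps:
p(h) = h^(3/2)
b(V) = 7 + 2*V² (b(V) = 6 + ((V² + V*V) + 1) = 6 + ((V² + V²) + 1) = 6 + (2*V² + 1) = 6 + (1 + 2*V²) = 7 + 2*V²)
E(g) = g³ (E(g) = g²*g = g³)
E(b(p(-1*(-3))))² = ((7 + 2*((-1*(-3))^(3/2))²)³)² = ((7 + 2*(3^(3/2))²)³)² = ((7 + 2*(3*√3)²)³)² = ((7 + 2*27)³)² = ((7 + 54)³)² = (61³)² = 226981² = 51520374361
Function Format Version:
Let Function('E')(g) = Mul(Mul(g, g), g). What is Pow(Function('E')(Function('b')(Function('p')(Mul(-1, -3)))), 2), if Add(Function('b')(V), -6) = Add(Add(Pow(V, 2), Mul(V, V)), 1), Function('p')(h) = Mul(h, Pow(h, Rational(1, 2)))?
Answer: 51520374361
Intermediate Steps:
Function('p')(h) = Pow(h, Rational(3, 2))
Function('b')(V) = Add(7, Mul(2, Pow(V, 2))) (Function('b')(V) = Add(6, Add(Add(Pow(V, 2), Mul(V, V)), 1)) = Add(6, Add(Add(Pow(V, 2), Pow(V, 2)), 1)) = Add(6, Add(Mul(2, Pow(V, 2)), 1)) = Add(6, Add(1, Mul(2, Pow(V, 2)))) = Add(7, Mul(2, Pow(V, 2))))
Function('E')(g) = Pow(g, 3) (Function('E')(g) = Mul(Pow(g, 2), g) = Pow(g, 3))
Pow(Function('E')(Function('b')(Function('p')(Mul(-1, -3)))), 2) = Pow(Pow(Add(7, Mul(2, Pow(Pow(Mul(-1, -3), Rational(3, 2)), 2))), 3), 2) = Pow(Pow(Add(7, Mul(2, Pow(Pow(3, Rational(3, 2)), 2))), 3), 2) = Pow(Pow(Add(7, Mul(2, Pow(Mul(3, Pow(3, Rational(1, 2))), 2))), 3), 2) = Pow(Pow(Add(7, Mul(2, 27)), 3), 2) = Pow(Pow(Add(7, 54), 3), 2) = Pow(Pow(61, 3), 2) = Pow(226981, 2) = 51520374361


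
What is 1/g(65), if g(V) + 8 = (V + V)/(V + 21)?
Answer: -43/279 ≈ -0.15412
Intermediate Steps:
g(V) = -8 + 2*V/(21 + V) (g(V) = -8 + (V + V)/(V + 21) = -8 + (2*V)/(21 + V) = -8 + 2*V/(21 + V))
1/g(65) = 1/(6*(-28 - 1*65)/(21 + 65)) = 1/(6*(-28 - 65)/86) = 1/(6*(1/86)*(-93)) = 1/(-279/43) = -43/279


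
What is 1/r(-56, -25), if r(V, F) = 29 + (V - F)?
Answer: -1/2 ≈ -0.50000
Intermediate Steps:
r(V, F) = 29 + V - F
1/r(-56, -25) = 1/(29 - 56 - 1*(-25)) = 1/(29 - 56 + 25) = 1/(-2) = -1/2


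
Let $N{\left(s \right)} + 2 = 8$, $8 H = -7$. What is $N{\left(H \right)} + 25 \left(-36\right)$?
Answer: $-894$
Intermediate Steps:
$H = - \frac{7}{8}$ ($H = \frac{1}{8} \left(-7\right) = - \frac{7}{8} \approx -0.875$)
$N{\left(s \right)} = 6$ ($N{\left(s \right)} = -2 + 8 = 6$)
$N{\left(H \right)} + 25 \left(-36\right) = 6 + 25 \left(-36\right) = 6 - 900 = -894$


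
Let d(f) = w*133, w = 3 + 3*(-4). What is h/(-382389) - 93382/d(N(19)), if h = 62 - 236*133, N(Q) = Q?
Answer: 1702178420/21796173 ≈ 78.095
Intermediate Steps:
w = -9 (w = 3 - 12 = -9)
d(f) = -1197 (d(f) = -9*133 = -1197)
h = -31326 (h = 62 - 31388 = -31326)
h/(-382389) - 93382/d(N(19)) = -31326/(-382389) - 93382/(-1197) = -31326*(-1/382389) - 93382*(-1/1197) = 10442/127463 + 93382/1197 = 1702178420/21796173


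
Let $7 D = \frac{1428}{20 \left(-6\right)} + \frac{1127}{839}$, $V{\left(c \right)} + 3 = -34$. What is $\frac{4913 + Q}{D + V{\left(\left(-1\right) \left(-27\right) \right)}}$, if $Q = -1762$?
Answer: $- \frac{26436890}{323083} \approx -81.827$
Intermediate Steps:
$V{\left(c \right)} = -37$ ($V{\left(c \right)} = -3 - 34 = -37$)
$D = - \frac{12653}{8390}$ ($D = \frac{\frac{1428}{20 \left(-6\right)} + \frac{1127}{839}}{7} = \frac{\frac{1428}{-120} + 1127 \cdot \frac{1}{839}}{7} = \frac{1428 \left(- \frac{1}{120}\right) + \frac{1127}{839}}{7} = \frac{- \frac{119}{10} + \frac{1127}{839}}{7} = \frac{1}{7} \left(- \frac{88571}{8390}\right) = - \frac{12653}{8390} \approx -1.5081$)
$\frac{4913 + Q}{D + V{\left(\left(-1\right) \left(-27\right) \right)}} = \frac{4913 - 1762}{- \frac{12653}{8390} - 37} = \frac{3151}{- \frac{323083}{8390}} = 3151 \left(- \frac{8390}{323083}\right) = - \frac{26436890}{323083}$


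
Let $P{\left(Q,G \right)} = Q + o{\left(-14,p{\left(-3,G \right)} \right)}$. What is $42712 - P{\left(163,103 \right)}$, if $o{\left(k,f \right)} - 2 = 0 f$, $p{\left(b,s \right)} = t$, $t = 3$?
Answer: $42547$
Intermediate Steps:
$p{\left(b,s \right)} = 3$
$o{\left(k,f \right)} = 2$ ($o{\left(k,f \right)} = 2 + 0 f = 2 + 0 = 2$)
$P{\left(Q,G \right)} = 2 + Q$ ($P{\left(Q,G \right)} = Q + 2 = 2 + Q$)
$42712 - P{\left(163,103 \right)} = 42712 - \left(2 + 163\right) = 42712 - 165 = 42547$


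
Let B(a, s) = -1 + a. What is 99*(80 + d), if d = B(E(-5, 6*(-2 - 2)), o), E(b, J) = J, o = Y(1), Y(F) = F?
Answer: 5445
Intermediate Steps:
o = 1
d = -25 (d = -1 + 6*(-2 - 2) = -1 + 6*(-4) = -1 - 24 = -25)
99*(80 + d) = 99*(80 - 25) = 99*55 = 5445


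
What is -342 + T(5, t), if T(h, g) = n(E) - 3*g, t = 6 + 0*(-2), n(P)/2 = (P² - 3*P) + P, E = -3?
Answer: -330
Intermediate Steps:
n(P) = -4*P + 2*P² (n(P) = 2*((P² - 3*P) + P) = 2*(P² - 2*P) = -4*P + 2*P²)
t = 6 (t = 6 + 0 = 6)
T(h, g) = 30 - 3*g (T(h, g) = 2*(-3)*(-2 - 3) - 3*g = 2*(-3)*(-5) - 3*g = 30 - 3*g)
-342 + T(5, t) = -342 + (30 - 3*6) = -342 + (30 - 18) = -342 + 12 = -330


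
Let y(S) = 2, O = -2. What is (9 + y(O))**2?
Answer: 121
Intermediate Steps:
(9 + y(O))**2 = (9 + 2)**2 = 11**2 = 121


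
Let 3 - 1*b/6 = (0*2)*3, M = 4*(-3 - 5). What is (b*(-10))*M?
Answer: 5760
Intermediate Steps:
M = -32 (M = 4*(-8) = -32)
b = 18 (b = 18 - 6*0*2*3 = 18 - 0*3 = 18 - 6*0 = 18 + 0 = 18)
(b*(-10))*M = (18*(-10))*(-32) = -180*(-32) = 5760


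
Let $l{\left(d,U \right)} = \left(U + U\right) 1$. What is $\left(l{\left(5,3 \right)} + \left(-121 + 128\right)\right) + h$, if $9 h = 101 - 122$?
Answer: $\frac{32}{3} \approx 10.667$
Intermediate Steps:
$h = - \frac{7}{3}$ ($h = \frac{101 - 122}{9} = \frac{1}{9} \left(-21\right) = - \frac{7}{3} \approx -2.3333$)
$l{\left(d,U \right)} = 2 U$ ($l{\left(d,U \right)} = 2 U 1 = 2 U$)
$\left(l{\left(5,3 \right)} + \left(-121 + 128\right)\right) + h = \left(2 \cdot 3 + \left(-121 + 128\right)\right) - \frac{7}{3} = \left(6 + 7\right) - \frac{7}{3} = 13 - \frac{7}{3} = \frac{32}{3}$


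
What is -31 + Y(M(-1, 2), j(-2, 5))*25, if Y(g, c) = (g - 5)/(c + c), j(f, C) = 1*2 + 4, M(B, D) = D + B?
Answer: -118/3 ≈ -39.333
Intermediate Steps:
M(B, D) = B + D
j(f, C) = 6 (j(f, C) = 2 + 4 = 6)
Y(g, c) = (-5 + g)/(2*c) (Y(g, c) = (-5 + g)/((2*c)) = (-5 + g)*(1/(2*c)) = (-5 + g)/(2*c))
-31 + Y(M(-1, 2), j(-2, 5))*25 = -31 + ((1/2)*(-5 + (-1 + 2))/6)*25 = -31 + ((1/2)*(1/6)*(-5 + 1))*25 = -31 + ((1/2)*(1/6)*(-4))*25 = -31 - 1/3*25 = -31 - 25/3 = -118/3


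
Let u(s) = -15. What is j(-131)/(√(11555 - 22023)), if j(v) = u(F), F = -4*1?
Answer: 15*I*√2617/5234 ≈ 0.14661*I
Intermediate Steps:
F = -4
j(v) = -15
j(-131)/(√(11555 - 22023)) = -15/√(11555 - 22023) = -15*(-I*√2617/5234) = -(-15)*I*√2617/5234 = 15*I*√2617/5234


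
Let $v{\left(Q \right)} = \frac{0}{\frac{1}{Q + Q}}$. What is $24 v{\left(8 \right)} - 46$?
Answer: $-46$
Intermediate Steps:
$v{\left(Q \right)} = 0$ ($v{\left(Q \right)} = \frac{0}{\frac{1}{2 Q}} = \frac{0}{\frac{1}{2} \frac{1}{Q}} = 0 \cdot 2 Q = 0$)
$24 v{\left(8 \right)} - 46 = 24 \cdot 0 - 46 = 0 - 46 = -46$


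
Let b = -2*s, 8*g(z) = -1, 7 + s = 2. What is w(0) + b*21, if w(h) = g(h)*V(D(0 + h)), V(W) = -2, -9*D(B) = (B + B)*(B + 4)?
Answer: 841/4 ≈ 210.25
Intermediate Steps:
s = -5 (s = -7 + 2 = -5)
g(z) = -⅛ (g(z) = (⅛)*(-1) = -⅛)
b = 10 (b = -2*(-5) = 10)
D(B) = -2*B*(4 + B)/9 (D(B) = -(B + B)*(B + 4)/9 = -2*B*(4 + B)/9)
w(h) = ¼ (w(h) = -⅛*(-2) = ¼)
w(0) + b*21 = ¼ + 10*21 = ¼ + 210 = 841/4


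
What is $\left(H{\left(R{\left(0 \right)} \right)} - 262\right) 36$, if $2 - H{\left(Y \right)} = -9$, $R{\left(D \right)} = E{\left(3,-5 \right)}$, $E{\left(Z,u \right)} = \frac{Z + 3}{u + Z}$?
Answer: $-9036$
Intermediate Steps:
$E{\left(Z,u \right)} = \frac{3 + Z}{Z + u}$
$R{\left(D \right)} = -3$ ($R{\left(D \right)} = \frac{3 + 3}{3 - 5} = \frac{1}{-2} \cdot 6 = \left(- \frac{1}{2}\right) 6 = -3$)
$H{\left(Y \right)} = 11$ ($H{\left(Y \right)} = 2 - -9 = 2 + 9 = 11$)
$\left(H{\left(R{\left(0 \right)} \right)} - 262\right) 36 = \left(11 - 262\right) 36 = \left(-251\right) 36 = -9036$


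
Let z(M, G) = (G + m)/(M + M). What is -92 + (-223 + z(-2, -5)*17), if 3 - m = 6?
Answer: -281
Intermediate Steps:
m = -3 (m = 3 - 1*6 = 3 - 6 = -3)
z(M, G) = (-3 + G)/(2*M) (z(M, G) = (G - 3)/(M + M) = (-3 + G)/((2*M)) = (-3 + G)*(1/(2*M)) = (-3 + G)/(2*M))
-92 + (-223 + z(-2, -5)*17) = -92 + (-223 + ((½)*(-3 - 5)/(-2))*17) = -92 + (-223 + ((½)*(-½)*(-8))*17) = -92 + (-223 + 2*17) = -92 + (-223 + 34) = -92 - 189 = -281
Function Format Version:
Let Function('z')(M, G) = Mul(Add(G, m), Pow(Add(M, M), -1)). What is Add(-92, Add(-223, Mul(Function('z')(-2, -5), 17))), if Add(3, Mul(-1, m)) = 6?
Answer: -281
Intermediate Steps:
m = -3 (m = Add(3, Mul(-1, 6)) = Add(3, -6) = -3)
Function('z')(M, G) = Mul(Rational(1, 2), Pow(M, -1), Add(-3, G)) (Function('z')(M, G) = Mul(Add(G, -3), Pow(Add(M, M), -1)) = Mul(Add(-3, G), Pow(Mul(2, M), -1)) = Mul(Add(-3, G), Mul(Rational(1, 2), Pow(M, -1))) = Mul(Rational(1, 2), Pow(M, -1), Add(-3, G)))
Add(-92, Add(-223, Mul(Function('z')(-2, -5), 17))) = Add(-92, Add(-223, Mul(Mul(Rational(1, 2), Pow(-2, -1), Add(-3, -5)), 17))) = Add(-92, Add(-223, Mul(Mul(Rational(1, 2), Rational(-1, 2), -8), 17))) = Add(-92, Add(-223, Mul(2, 17))) = Add(-92, Add(-223, 34)) = Add(-92, -189) = -281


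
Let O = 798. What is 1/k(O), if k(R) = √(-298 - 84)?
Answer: -I*√382/382 ≈ -0.051164*I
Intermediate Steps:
k(R) = I*√382 (k(R) = √(-382) = I*√382)
1/k(O) = 1/(I*√382) = -I*√382/382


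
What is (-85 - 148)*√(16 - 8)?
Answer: -466*√2 ≈ -659.02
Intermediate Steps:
(-85 - 148)*√(16 - 8) = -466*√2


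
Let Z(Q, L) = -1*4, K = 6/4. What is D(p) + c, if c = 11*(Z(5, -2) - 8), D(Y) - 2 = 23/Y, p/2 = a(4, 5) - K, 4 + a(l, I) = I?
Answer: -153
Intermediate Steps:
K = 3/2 (K = 6*(¼) = 3/2 ≈ 1.5000)
a(l, I) = -4 + I
p = -1 (p = 2*((-4 + 5) - 1*3/2) = 2*(1 - 3/2) = 2*(-½) = -1)
D(Y) = 2 + 23/Y
Z(Q, L) = -4
c = -132 (c = 11*(-4 - 8) = 11*(-12) = -132)
D(p) + c = (2 + 23/(-1)) - 132 = (2 + 23*(-1)) - 132 = (2 - 23) - 132 = -21 - 132 = -153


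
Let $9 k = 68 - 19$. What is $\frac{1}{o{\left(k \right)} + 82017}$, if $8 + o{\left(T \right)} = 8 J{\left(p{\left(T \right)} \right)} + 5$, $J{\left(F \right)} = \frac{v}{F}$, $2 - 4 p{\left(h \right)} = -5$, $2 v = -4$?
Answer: $\frac{7}{574034} \approx 1.2194 \cdot 10^{-5}$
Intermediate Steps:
$k = \frac{49}{9}$ ($k = \frac{68 - 19}{9} = \frac{1}{9} \cdot 49 = \frac{49}{9} \approx 5.4444$)
$v = -2$ ($v = \frac{1}{2} \left(-4\right) = -2$)
$p{\left(h \right)} = \frac{7}{4}$ ($p{\left(h \right)} = \frac{1}{2} - - \frac{5}{4} = \frac{1}{2} + \frac{5}{4} = \frac{7}{4}$)
$J{\left(F \right)} = - \frac{2}{F}$
$o{\left(T \right)} = - \frac{85}{7}$ ($o{\left(T \right)} = -8 + \left(8 \left(- \frac{2}{\frac{7}{4}}\right) + 5\right) = -8 + \left(8 \left(\left(-2\right) \frac{4}{7}\right) + 5\right) = -8 + \left(8 \left(- \frac{8}{7}\right) + 5\right) = -8 + \left(- \frac{64}{7} + 5\right) = -8 - \frac{29}{7} = - \frac{85}{7}$)
$\frac{1}{o{\left(k \right)} + 82017} = \frac{1}{- \frac{85}{7} + 82017} = \frac{1}{\frac{574034}{7}} = \frac{7}{574034}$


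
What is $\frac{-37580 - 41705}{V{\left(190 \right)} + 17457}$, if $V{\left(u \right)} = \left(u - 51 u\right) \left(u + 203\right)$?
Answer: $\frac{79285}{3716043} \approx 0.021336$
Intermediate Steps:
$V{\left(u \right)} = - 50 u \left(203 + u\right)$
$\frac{-37580 - 41705}{V{\left(190 \right)} + 17457} = \frac{-37580 - 41705}{\left(-50\right) 190 \left(203 + 190\right) + 17457} = - \frac{79285}{\left(-50\right) 190 \cdot 393 + 17457} = - \frac{79285}{-3733500 + 17457} = - \frac{79285}{-3716043} = \left(-79285\right) \left(- \frac{1}{3716043}\right) = \frac{79285}{3716043}$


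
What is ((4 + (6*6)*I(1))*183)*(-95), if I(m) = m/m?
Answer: -695400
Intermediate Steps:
I(m) = 1
((4 + (6*6)*I(1))*183)*(-95) = ((4 + (6*6)*1)*183)*(-95) = ((4 + 36*1)*183)*(-95) = ((4 + 36)*183)*(-95) = (40*183)*(-95) = 7320*(-95) = -695400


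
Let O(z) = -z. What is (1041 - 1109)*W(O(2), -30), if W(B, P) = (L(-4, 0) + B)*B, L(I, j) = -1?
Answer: -408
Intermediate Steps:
W(B, P) = B*(-1 + B) (W(B, P) = (-1 + B)*B = B*(-1 + B))
(1041 - 1109)*W(O(2), -30) = (1041 - 1109)*((-1*2)*(-1 - 1*2)) = -(-136)*(-1 - 2) = -(-136)*(-3) = -68*6 = -408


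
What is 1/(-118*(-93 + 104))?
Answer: -1/1298 ≈ -0.00077042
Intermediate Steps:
1/(-118*(-93 + 104)) = 1/(-118*11) = 1/(-1298) = -1/1298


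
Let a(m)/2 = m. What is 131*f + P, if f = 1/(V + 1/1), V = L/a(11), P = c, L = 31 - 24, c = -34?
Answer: 1896/29 ≈ 65.379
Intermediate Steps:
a(m) = 2*m
L = 7
P = -34
V = 7/22 (V = 7/((2*11)) = 7/22 ≈ 0.31818)
f = 22/29 (f = 1/(7/22 + 1/1) = 1/(7/22 + 1) = 1/(29/22) = 22/29 ≈ 0.75862)
131*f + P = 131*(22/29) - 34 = 2882/29 - 34 = 1896/29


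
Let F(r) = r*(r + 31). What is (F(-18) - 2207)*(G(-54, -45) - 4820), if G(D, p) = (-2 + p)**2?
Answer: 6373451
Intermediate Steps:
F(r) = r*(31 + r)
(F(-18) - 2207)*(G(-54, -45) - 4820) = (-18*(31 - 18) - 2207)*((-2 - 45)**2 - 4820) = (-18*13 - 2207)*((-47)**2 - 4820) = (-234 - 2207)*(2209 - 4820) = -2441*(-2611) = 6373451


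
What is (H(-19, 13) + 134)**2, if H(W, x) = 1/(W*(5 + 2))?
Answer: 317588041/17689 ≈ 17954.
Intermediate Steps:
H(W, x) = 1/(7*W) (H(W, x) = 1/(W*7) = 1/(7*W))
(H(-19, 13) + 134)**2 = ((1/7)/(-19) + 134)**2 = ((1/7)*(-1/19) + 134)**2 = (-1/133 + 134)**2 = (17821/133)**2 = 317588041/17689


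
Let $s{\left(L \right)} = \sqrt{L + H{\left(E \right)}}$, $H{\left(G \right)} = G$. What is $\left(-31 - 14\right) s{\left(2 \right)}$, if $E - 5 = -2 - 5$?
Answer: $0$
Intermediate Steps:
$E = -2$ ($E = 5 - 7 = -2$)
$s{\left(L \right)} = \sqrt{-2 + L}$ ($s{\left(L \right)} = \sqrt{L - 2} = \sqrt{-2 + L}$)
$\left(-31 - 14\right) s{\left(2 \right)} = \left(-31 - 14\right) \sqrt{-2 + 2} = - 45 \sqrt{0} = \left(-45\right) 0 = 0$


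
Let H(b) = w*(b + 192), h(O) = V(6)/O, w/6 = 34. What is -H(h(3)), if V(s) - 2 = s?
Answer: -39712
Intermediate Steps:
w = 204 (w = 6*34 = 204)
V(s) = 2 + s
h(O) = 8/O (h(O) = (2 + 6)/O = 8/O)
H(b) = 39168 + 204*b (H(b) = 204*(b + 192) = 204*(192 + b) = 39168 + 204*b)
-H(h(3)) = -(39168 + 204*(8/3)) = -(39168 + 544) = -1*39712 = -39712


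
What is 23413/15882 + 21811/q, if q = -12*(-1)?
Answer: 19260181/10588 ≈ 1819.1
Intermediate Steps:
q = 12
23413/15882 + 21811/q = 23413/15882 + 21811/12 = 19260181/10588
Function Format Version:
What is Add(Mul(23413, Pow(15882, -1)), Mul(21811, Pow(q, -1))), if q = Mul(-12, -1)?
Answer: Rational(19260181, 10588) ≈ 1819.1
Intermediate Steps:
q = 12
Add(Mul(23413, Pow(15882, -1)), Mul(21811, Pow(q, -1))) = Add(Mul(23413, Pow(15882, -1)), Mul(21811, Pow(12, -1))) = Add(Mul(23413, Rational(1, 15882)), Mul(21811, Rational(1, 12))) = Add(Rational(23413, 15882), Rational(21811, 12)) = Rational(19260181, 10588)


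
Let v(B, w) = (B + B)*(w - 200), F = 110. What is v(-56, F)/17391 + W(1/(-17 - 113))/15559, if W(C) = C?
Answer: 6796165403/11725417990 ≈ 0.57961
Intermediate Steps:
v(B, w) = 2*B*(-200 + w) (v(B, w) = (2*B)*(-200 + w) = 2*B*(-200 + w))
v(-56, F)/17391 + W(1/(-17 - 113))/15559 = (2*(-56)*(-200 + 110))/17391 + 1/(-17 - 113*15559) = (2*(-56)*(-90))*(1/17391) + (1/15559)/(-130) = 10080*(1/17391) - 1/130*1/15559 = 3360/5797 - 1/2022670 = 6796165403/11725417990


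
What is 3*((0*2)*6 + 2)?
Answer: 6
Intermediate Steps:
3*((0*2)*6 + 2) = 3*(0*6 + 2) = 3*(0 + 2) = 3*2 = 6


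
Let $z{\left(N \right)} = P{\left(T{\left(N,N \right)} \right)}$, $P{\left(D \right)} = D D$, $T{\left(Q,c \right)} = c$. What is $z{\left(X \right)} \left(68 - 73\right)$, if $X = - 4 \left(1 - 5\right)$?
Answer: $-1280$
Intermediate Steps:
$P{\left(D \right)} = D^{2}$
$X = 16$ ($X = \left(-4\right) \left(-4\right) = 16$)
$z{\left(N \right)} = N^{2}$
$z{\left(X \right)} \left(68 - 73\right) = 16^{2} \left(68 - 73\right) = 256 \left(-5\right) = -1280$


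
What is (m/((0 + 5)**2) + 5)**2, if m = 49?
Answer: 30276/625 ≈ 48.442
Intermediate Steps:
(m/((0 + 5)**2) + 5)**2 = (49/((0 + 5)**2) + 5)**2 = (49/(5**2) + 5)**2 = (49/25 + 5)**2 = (174/25)**2 = 30276/625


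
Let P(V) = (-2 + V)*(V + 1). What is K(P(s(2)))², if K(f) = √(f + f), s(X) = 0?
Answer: -4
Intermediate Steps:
P(V) = (1 + V)*(-2 + V) (P(V) = (-2 + V)*(1 + V) = (1 + V)*(-2 + V))
K(f) = √2*√f (K(f) = √(2*f) = √2*√f)
K(P(s(2)))² = (√2*√(-2 + 0² - 1*0))² = (√2*√(-2 + 0 + 0))² = (√2*√(-2))² = (√2*(I*√2))² = (2*I)² = -4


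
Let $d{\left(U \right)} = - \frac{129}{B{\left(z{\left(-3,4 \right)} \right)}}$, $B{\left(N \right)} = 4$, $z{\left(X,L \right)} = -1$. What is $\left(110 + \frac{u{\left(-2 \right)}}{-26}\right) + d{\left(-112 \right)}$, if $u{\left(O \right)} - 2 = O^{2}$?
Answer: $\frac{4031}{52} \approx 77.519$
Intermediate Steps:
$u{\left(O \right)} = 2 + O^{2}$
$d{\left(U \right)} = - \frac{129}{4}$
$\left(110 + \frac{u{\left(-2 \right)}}{-26}\right) + d{\left(-112 \right)} = \left(110 + \frac{2 + \left(-2\right)^{2}}{-26}\right) - \frac{129}{4} = \left(110 - \frac{2 + 4}{26}\right) - \frac{129}{4} = \left(110 - \frac{3}{13}\right) - \frac{129}{4} = \frac{1427}{13} - \frac{129}{4} = \frac{4031}{52}$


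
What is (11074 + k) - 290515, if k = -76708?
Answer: -356149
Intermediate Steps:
(11074 + k) - 290515 = (11074 - 76708) - 290515 = -65634 - 290515 = -356149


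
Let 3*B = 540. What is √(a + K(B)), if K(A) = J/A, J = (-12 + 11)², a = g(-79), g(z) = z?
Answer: I*√71095/30 ≈ 8.8879*I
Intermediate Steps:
B = 180 (B = (⅓)*540 = 180)
a = -79
J = 1 (J = (-1)² = 1)
K(A) = 1/A
√(a + K(B)) = √(-79 + 1/180) = √(-14219/180) = I*√71095/30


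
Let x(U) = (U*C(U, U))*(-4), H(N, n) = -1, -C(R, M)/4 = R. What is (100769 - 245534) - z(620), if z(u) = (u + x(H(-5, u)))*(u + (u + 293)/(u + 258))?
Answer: -236948649/439 ≈ -5.3975e+5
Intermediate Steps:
C(R, M) = -4*R
x(U) = 16*U**2 (x(U) = (U*(-4*U))*(-4) = -4*U**2*(-4) = 16*U**2)
z(u) = (16 + u)*(u + (293 + u)/(258 + u)) (z(u) = (u + 16*(-1)**2)*(u + (u + 293)/(u + 258)) = (u + 16*1)*(u + (293 + u)/(258 + u)) = (u + 16)*(u + (293 + u)/(258 + u)) = (16 + u)*(u + (293 + u)/(258 + u)))
(100769 - 245534) - z(620) = (100769 - 245534) - (4688 + 620**3 + 275*620**2 + 4437*620)/(258 + 620) = -144765 - (4688 + 238328000 + 275*384400 + 2750940)/878 = -144765 - (4688 + 238328000 + 105710000 + 2750940)/878 = -144765 - 346793628/878 = -144765 - 1*173396814/439 = -144765 - 173396814/439 = -236948649/439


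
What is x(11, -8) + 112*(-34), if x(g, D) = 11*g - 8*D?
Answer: -3623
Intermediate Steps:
x(g, D) = -8*D + 11*g
x(11, -8) + 112*(-34) = (-8*(-8) + 11*11) + 112*(-34) = (64 + 121) - 3808 = 185 - 3808 = -3623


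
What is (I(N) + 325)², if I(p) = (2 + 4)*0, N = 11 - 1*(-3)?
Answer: 105625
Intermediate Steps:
N = 14 (N = 11 + 3 = 14)
I(p) = 0 (I(p) = 6*0 = 0)
(I(N) + 325)² = (0 + 325)² = 325² = 105625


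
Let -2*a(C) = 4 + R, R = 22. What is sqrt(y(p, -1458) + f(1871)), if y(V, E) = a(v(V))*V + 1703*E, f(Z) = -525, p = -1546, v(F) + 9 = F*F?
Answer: I*sqrt(2463401) ≈ 1569.5*I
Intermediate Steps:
v(F) = -9 + F**2 (v(F) = -9 + F*F = -9 + F**2)
a(C) = -13 (a(C) = -(4 + 22)/2 = -1/2*26 = -13)
y(V, E) = -13*V + 1703*E
sqrt(y(p, -1458) + f(1871)) = sqrt((-13*(-1546) + 1703*(-1458)) - 525) = sqrt((20098 - 2482974) - 525) = sqrt(-2462876 - 525) = sqrt(-2463401) = I*sqrt(2463401)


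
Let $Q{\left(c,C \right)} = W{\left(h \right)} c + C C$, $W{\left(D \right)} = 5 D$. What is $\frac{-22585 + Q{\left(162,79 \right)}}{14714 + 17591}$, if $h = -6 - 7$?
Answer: $- \frac{26874}{32305} \approx -0.83188$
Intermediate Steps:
$h = -13$
$Q{\left(c,C \right)} = C^{2} - 65 c$ ($Q{\left(c,C \right)} = 5 \left(-13\right) c + C C = - 65 c + C^{2} = C^{2} - 65 c$)
$\frac{-22585 + Q{\left(162,79 \right)}}{14714 + 17591} = \frac{-22585 + \left(79^{2} - 10530\right)}{14714 + 17591} = \frac{-22585 + \left(6241 - 10530\right)}{32305} = \left(-22585 - 4289\right) \frac{1}{32305} = \left(-26874\right) \frac{1}{32305} = - \frac{26874}{32305}$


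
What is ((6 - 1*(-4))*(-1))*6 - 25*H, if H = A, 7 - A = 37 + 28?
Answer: 1390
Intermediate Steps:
A = -58 (A = 7 - (37 + 28) = 7 - 1*65 = 7 - 65 = -58)
H = -58
((6 - 1*(-4))*(-1))*6 - 25*H = ((6 - 1*(-4))*(-1))*6 - 25*(-58) = ((6 + 4)*(-1))*6 + 1450 = (10*(-1))*6 + 1450 = -10*6 + 1450 = -60 + 1450 = 1390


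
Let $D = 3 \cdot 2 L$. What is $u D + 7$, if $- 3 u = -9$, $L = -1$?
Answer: $-11$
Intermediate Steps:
$u = 3$ ($u = \left(- \frac{1}{3}\right) \left(-9\right) = 3$)
$D = -6$ ($D = 3 \cdot 2 \left(-1\right) = 6 \left(-1\right) = -6$)
$u D + 7 = 3 \left(-6\right) + 7 = -18 + 7 = -11$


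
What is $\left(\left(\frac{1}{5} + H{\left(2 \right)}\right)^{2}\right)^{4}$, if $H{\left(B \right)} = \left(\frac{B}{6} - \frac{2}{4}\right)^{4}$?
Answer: $\frac{8207641382376130079330401}{3108851996072812845465600000000} \approx 2.6401 \cdot 10^{-6}$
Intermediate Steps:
$H{\left(B \right)} = \left(- \frac{1}{2} + \frac{B}{6}\right)^{4}$ ($H{\left(B \right)} = \left(B \frac{1}{6} - \frac{1}{2}\right)^{4} = \left(\frac{B}{6} - \frac{1}{2}\right)^{4} = \left(- \frac{1}{2} + \frac{B}{6}\right)^{4}$)
$\left(\left(\frac{1}{5} + H{\left(2 \right)}\right)^{2}\right)^{4} = \left(\left(\frac{1}{5} + \frac{\left(-3 + 2\right)^{4}}{1296}\right)^{2}\right)^{4} = \left(\left(\frac{1}{5} + \frac{\left(-1\right)^{4}}{1296}\right)^{2}\right)^{4} = \left(\left(\frac{1}{5} + \frac{1}{1296} \cdot 1\right)^{2}\right)^{4} = \left(\left(\frac{1}{5} + \frac{1}{1296}\right)^{2}\right)^{4} = \left(\left(\frac{1301}{6480}\right)^{2}\right)^{4} = \left(\frac{1692601}{41990400}\right)^{4} = \frac{8207641382376130079330401}{3108851996072812845465600000000}$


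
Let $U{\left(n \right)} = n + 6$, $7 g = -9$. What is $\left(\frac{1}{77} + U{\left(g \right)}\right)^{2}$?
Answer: $\frac{2704}{121} \approx 22.347$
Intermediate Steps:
$g = - \frac{9}{7}$ ($g = \frac{1}{7} \left(-9\right) = - \frac{9}{7} \approx -1.2857$)
$U{\left(n \right)} = 6 + n$
$\left(\frac{1}{77} + U{\left(g \right)}\right)^{2} = \left(\frac{1}{77} + \left(6 - \frac{9}{7}\right)\right)^{2} = \left(\frac{1}{77} + \frac{33}{7}\right)^{2} = \left(\frac{52}{11}\right)^{2} = \frac{2704}{121}$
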